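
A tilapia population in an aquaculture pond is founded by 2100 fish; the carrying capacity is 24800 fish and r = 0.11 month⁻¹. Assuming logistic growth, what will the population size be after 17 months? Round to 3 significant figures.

9300 fish

A = (K − N₀)/N₀ = (24800 − 2100)/2100 = 10.81.
N(t) = K/(1 + A·e^(−rt)) = 24800/(1 + 10.81×e^(−0.11×17)).
e^(−1.87) = 0.15412; denominator = 1 + 10.81×0.15412 = 2.666.
N = 24800/2.666 = 9302.31.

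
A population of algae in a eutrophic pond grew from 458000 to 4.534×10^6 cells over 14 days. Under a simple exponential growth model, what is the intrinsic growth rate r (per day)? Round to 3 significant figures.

From N(t) = N₀·e^(rt): e^(r·14) = 4.534×10^6/458000 = 9.8996.
r·14 = ln(9.8996) = 2.2925, so r = 2.2925/14 = 0.16375.

0.164 per day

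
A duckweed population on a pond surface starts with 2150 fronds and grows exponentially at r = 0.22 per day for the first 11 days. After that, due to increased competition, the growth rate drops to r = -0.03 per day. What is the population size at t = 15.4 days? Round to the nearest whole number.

21189 fronds

Phase 1: N(11) = 2150·e^(0.22×11) = 2150·e^2.42 = 24178.6.
Phase 2 runs for 15.4 − 11 = 4.4 days at r = -0.03.
N(15.4) = 24178.6·e^(-0.03×4.4) = 24178.6·e^-0.132 = 21188.7.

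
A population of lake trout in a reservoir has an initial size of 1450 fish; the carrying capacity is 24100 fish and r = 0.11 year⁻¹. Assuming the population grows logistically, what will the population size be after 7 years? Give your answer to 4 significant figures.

2927 fish

A = (K − N₀)/N₀ = (24100 − 1450)/1450 = 15.621.
N(t) = K/(1 + A·e^(−rt)) = 24100/(1 + 15.621×e^(−0.11×7)).
e^(−0.77) = 0.46301; denominator = 1 + 15.621×0.46301 = 8.2326.
N = 24100/8.2326 = 2927.39.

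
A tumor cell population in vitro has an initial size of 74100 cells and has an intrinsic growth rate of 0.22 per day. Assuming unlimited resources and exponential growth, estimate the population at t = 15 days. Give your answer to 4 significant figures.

N(t) = N₀·e^(rt) = 74100 × e^(0.22×15) = 74100 × e^3.3.
e^3.3 ≈ 27.113, so N ≈ 74100 × 27.113 = 2.009047×10^6.

2009000 cells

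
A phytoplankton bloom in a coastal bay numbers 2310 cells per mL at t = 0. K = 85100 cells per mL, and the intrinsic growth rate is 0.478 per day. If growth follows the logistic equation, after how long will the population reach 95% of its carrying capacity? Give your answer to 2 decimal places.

A = (K − N₀)/N₀ = (85100 − 2310)/2310 = 35.84.
Solve 85100/(1 + 35.84·e^(−0.478t)) = 80845: 1 + 35.84·e^(−0.478t) = 1.0526, so e^(−0.478t) = 0.00146852.
−0.478·t = ln(0.00146852) = -6.5235, so t = 6.5235/0.478 = 13.647.

13.65 days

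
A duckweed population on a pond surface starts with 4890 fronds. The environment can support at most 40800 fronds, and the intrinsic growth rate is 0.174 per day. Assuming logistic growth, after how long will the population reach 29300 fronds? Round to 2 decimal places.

16.83 days

A = (K − N₀)/N₀ = (40800 − 4890)/4890 = 7.3436.
Solve 40800/(1 + 7.3436·e^(−0.174t)) = 29300: 1 + 7.3436·e^(−0.174t) = 1.3925, so e^(−0.174t) = 0.053447.
−0.174·t = ln(0.053447) = -2.9291, so t = 2.9291/0.174 = 16.834.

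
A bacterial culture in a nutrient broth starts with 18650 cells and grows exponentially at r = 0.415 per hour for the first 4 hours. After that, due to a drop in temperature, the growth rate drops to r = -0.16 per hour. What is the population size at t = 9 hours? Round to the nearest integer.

Phase 1: N(4) = 18650·e^(0.415×4) = 18650·e^1.66 = 98086.1.
Phase 2 runs for 9 − 4 = 5 hours at r = -0.16.
N(9) = 98086.1·e^(-0.16×5) = 98086.1·e^-0.8 = 44072.9.

44073 cells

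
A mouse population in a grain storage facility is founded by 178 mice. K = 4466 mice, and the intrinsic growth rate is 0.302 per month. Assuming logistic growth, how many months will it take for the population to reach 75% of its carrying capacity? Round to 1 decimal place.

14.2 months

A = (K − N₀)/N₀ = (4466 − 178)/178 = 24.09.
Solve 4466/(1 + 24.09·e^(−0.302t)) = 3349.5: 1 + 24.09·e^(−0.302t) = 1.3333, so e^(−0.302t) = 0.0138371.
−0.302·t = ln(0.0138371) = -4.2804, so t = 4.2804/0.302 = 14.174.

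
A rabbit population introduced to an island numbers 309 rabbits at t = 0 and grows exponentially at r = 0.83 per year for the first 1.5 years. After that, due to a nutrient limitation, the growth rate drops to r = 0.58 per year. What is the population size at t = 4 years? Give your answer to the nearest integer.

4575 rabbits

Phase 1: N(1.5) = 309·e^(0.83×1.5) = 309·e^1.245 = 1073.14.
Phase 2 runs for 4 − 1.5 = 2.5 years at r = 0.58.
N(4) = 1073.14·e^(0.58×2.5) = 1073.14·e^1.45 = 4574.91.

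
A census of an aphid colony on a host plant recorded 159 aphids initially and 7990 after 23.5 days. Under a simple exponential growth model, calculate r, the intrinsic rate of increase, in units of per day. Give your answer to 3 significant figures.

0.167 per day

From N(t) = N₀·e^(rt): e^(r·23.5) = 7990/159 = 50.252.
r·23.5 = ln(50.252) = 3.917, so r = 3.917/23.5 = 0.16668.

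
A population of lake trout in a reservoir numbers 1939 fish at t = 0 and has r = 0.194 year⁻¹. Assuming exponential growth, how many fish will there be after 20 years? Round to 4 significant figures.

N(t) = N₀·e^(rt) = 1939 × e^(0.194×20) = 1939 × e^3.88.
e^3.88 ≈ 48.424, so N ≈ 1939 × 48.424 = 93894.6.

93890 fish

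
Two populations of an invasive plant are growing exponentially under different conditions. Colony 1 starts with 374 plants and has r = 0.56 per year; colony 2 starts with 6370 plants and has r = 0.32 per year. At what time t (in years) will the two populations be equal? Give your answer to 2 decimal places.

Set 374·e^(0.56t) = 6370·e^(0.32t).
e^((0.56 − 0.32)t) = 6370/374 → e^(0.24·t) = 17.032.
0.24·t = ln(17.032) = 2.8351, so t = 2.8351/0.24 = 11.813.

11.81 years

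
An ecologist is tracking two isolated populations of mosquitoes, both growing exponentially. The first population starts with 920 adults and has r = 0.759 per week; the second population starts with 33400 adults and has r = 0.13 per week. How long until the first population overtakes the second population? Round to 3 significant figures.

5.71 weeks

Set 920·e^(0.759t) = 33400·e^(0.13t).
e^((0.759 − 0.13)t) = 33400/920 → e^(0.629·t) = 36.304.
0.629·t = ln(36.304) = 3.5919, so t = 3.5919/0.629 = 5.7106.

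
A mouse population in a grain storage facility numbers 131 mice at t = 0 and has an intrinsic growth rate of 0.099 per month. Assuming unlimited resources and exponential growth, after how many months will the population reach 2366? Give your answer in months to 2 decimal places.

Set N₀·e^(rt) = 2366: e^(0.099·t) = 2366/131 = 18.061.
0.099·t = ln(18.061) = 2.8938, so t = 2.8938/0.099 = 29.23.

29.23 months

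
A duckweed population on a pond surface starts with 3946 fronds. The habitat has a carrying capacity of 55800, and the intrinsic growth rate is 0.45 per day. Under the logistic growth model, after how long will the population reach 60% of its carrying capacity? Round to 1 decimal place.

6.6 days

A = (K − N₀)/N₀ = (55800 − 3946)/3946 = 13.141.
Solve 55800/(1 + 13.141·e^(−0.45t)) = 33480: 1 + 13.141·e^(−0.45t) = 1.6667, so e^(−0.45t) = 0.0507322.
−0.45·t = ln(0.0507322) = -2.9812, so t = 2.9812/0.45 = 6.6249.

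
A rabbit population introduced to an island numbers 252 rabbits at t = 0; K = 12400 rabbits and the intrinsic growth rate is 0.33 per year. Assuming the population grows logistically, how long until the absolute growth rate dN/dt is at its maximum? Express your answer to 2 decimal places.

Logistic growth is fastest at N = K/2 = 6200.
A = (K − N₀)/N₀ = 48.206. Set K/(1 + A·e^(−rt)) = K/2 → A·e^(−rt) = 1.
e^(−0.33t) = 1/48.206 = 0.0207442, so t = ln(48.206)/0.33 = 3.8755/0.33 = 11.744.

11.74 years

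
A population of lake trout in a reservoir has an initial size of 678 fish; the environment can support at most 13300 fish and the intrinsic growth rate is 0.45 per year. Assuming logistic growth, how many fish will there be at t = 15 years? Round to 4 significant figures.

13020 fish

A = (K − N₀)/N₀ = (13300 − 678)/678 = 18.617.
N(t) = K/(1 + A·e^(−rt)) = 13300/(1 + 18.617×e^(−0.45×15)).
e^(−6.75) = 0.0011709; denominator = 1 + 18.617×0.0011709 = 1.0218.
N = 13300/1.0218 = 13016.3.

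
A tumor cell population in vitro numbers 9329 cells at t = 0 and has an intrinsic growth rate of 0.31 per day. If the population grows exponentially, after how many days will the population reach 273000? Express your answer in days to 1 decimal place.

Set N₀·e^(rt) = 273000: e^(0.31·t) = 273000/9329 = 29.264.
0.31·t = ln(29.264) = 3.3763, so t = 3.3763/0.31 = 10.891.

10.9 days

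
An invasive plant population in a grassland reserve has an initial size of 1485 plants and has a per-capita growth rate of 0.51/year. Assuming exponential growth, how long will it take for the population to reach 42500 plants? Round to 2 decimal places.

Set N₀·e^(rt) = 42500: e^(0.51·t) = 42500/1485 = 28.62.
0.51·t = ln(28.62) = 3.3541, so t = 3.3541/0.51 = 6.5766.

6.58 years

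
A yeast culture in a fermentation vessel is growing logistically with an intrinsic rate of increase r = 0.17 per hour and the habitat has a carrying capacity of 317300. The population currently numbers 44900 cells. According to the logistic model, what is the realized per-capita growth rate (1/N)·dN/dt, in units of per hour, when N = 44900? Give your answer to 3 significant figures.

(1/N)·dN/dt = r(1 − N/K) = 0.17 × (1 − 44900/317300).
= 0.17 × 0.85849 = 0.14594.

0.146 per hour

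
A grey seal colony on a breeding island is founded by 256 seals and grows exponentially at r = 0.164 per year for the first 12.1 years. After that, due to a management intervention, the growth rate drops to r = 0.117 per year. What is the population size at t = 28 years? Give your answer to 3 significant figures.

Phase 1: N(12.1) = 256·e^(0.164×12.1) = 256·e^1.984 = 1862.32.
Phase 2 runs for 28 − 12.1 = 15.9 years at r = 0.117.
N(28) = 1862.32·e^(0.117×15.9) = 1862.32·e^1.86 = 11966.6.

12000 seals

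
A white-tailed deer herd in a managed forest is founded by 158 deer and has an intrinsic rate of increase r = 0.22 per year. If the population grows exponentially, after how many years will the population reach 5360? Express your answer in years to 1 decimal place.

16.0 years

Set N₀·e^(rt) = 5360: e^(0.22·t) = 5360/158 = 33.924.
0.22·t = ln(33.924) = 3.5241, so t = 3.5241/0.22 = 16.019.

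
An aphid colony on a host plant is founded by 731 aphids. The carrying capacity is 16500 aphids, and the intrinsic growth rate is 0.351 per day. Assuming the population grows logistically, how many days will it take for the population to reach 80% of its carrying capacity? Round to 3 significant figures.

12.7 days

A = (K − N₀)/N₀ = (16500 − 731)/731 = 21.572.
Solve 16500/(1 + 21.572·e^(−0.351t)) = 13200: 1 + 21.572·e^(−0.351t) = 1.25, so e^(−0.351t) = 0.0115892.
−0.351·t = ln(0.0115892) = -4.4577, so t = 4.4577/0.351 = 12.7.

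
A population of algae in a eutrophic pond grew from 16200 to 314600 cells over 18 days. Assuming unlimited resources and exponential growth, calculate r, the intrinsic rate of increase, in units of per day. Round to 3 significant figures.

0.165 per day

From N(t) = N₀·e^(rt): e^(r·18) = 314600/16200 = 19.42.
r·18 = ln(19.42) = 2.9663, so r = 2.9663/18 = 0.16479.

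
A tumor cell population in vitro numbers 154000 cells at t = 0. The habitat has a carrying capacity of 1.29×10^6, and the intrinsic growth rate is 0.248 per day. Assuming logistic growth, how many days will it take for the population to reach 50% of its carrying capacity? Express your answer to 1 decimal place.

8.1 days

A = (K − N₀)/N₀ = (1.29×10^6 − 154000)/154000 = 7.3766.
Solve 1.29×10^6/(1 + 7.3766·e^(−0.248t)) = 645000: 1 + 7.3766·e^(−0.248t) = 2, so e^(−0.248t) = 0.135563.
−0.248·t = ln(0.135563) = -1.9983, so t = 1.9983/0.248 = 8.0577.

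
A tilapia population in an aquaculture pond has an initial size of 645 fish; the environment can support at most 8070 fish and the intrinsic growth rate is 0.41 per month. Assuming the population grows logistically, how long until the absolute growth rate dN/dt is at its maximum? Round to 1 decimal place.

Logistic growth is fastest at N = K/2 = 4035.
A = (K − N₀)/N₀ = 11.512. Set K/(1 + A·e^(−rt)) = K/2 → A·e^(−rt) = 1.
e^(−0.41t) = 1/11.512 = 0.0868687, so t = ln(11.512)/0.41 = 2.4434/0.41 = 5.9594.

6.0 months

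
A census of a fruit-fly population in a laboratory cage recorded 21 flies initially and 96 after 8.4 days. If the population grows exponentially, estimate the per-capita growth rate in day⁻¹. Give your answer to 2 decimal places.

0.18 per day

From N(t) = N₀·e^(rt): e^(r·8.4) = 96/21 = 4.5714.
r·8.4 = ln(4.5714) = 1.5198, so r = 1.5198/8.4 = 0.18093.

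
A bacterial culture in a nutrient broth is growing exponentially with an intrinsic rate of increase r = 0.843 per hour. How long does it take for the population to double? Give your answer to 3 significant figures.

Doubling time t_d = ln(2)/r = 0.6931/0.843 = 0.82224.

0.822 hours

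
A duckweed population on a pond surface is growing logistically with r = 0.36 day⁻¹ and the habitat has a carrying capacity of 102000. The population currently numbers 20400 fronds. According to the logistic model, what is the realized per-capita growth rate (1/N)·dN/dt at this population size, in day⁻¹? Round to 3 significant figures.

(1/N)·dN/dt = r(1 − N/K) = 0.36 × (1 − 20400/102000).
= 0.36 × 0.8 = 0.288.

0.288 per day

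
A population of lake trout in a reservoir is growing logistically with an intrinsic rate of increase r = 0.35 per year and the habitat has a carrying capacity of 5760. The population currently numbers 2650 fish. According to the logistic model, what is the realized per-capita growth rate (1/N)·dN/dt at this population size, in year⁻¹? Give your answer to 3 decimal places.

0.189 per year

(1/N)·dN/dt = r(1 − N/K) = 0.35 × (1 − 2650/5760).
= 0.35 × 0.53993 = 0.18898.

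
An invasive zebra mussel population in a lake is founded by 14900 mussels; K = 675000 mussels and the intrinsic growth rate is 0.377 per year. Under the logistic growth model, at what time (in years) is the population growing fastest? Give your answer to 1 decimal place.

Logistic growth is fastest at N = K/2 = 337500.
A = (K − N₀)/N₀ = 44.302. Set K/(1 + A·e^(−rt)) = K/2 → A·e^(−rt) = 1.
e^(−0.377t) = 1/44.302 = 0.0225723, so t = ln(44.302)/0.377 = 3.791/0.377 = 10.056.

10.1 years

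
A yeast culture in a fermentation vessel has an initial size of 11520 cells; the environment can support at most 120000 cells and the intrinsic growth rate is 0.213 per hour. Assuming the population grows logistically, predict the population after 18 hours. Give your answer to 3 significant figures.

A = (K − N₀)/N₀ = (120000 − 11520)/11520 = 9.4167.
N(t) = K/(1 + A·e^(−rt)) = 120000/(1 + 9.4167×e^(−0.213×18)).
e^(−3.834) = 0.021623; denominator = 1 + 9.4167×0.021623 = 1.2036.
N = 120000/1.2036 = 99699.6.

99700 cells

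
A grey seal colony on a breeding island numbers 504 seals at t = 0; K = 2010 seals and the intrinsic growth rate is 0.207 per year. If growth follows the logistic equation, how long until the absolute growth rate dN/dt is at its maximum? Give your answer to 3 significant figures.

Logistic growth is fastest at N = K/2 = 1005.
A = (K − N₀)/N₀ = 2.9881. Set K/(1 + A·e^(−rt)) = K/2 → A·e^(−rt) = 1.
e^(−0.207t) = 1/2.9881 = 0.334661, so t = ln(2.9881)/0.207 = 1.0946/0.207 = 5.2881.

5.29 years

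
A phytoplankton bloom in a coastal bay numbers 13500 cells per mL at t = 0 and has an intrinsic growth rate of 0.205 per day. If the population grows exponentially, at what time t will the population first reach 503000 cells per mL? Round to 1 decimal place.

17.6 days

Set N₀·e^(rt) = 503000: e^(0.205·t) = 503000/13500 = 37.259.
0.205·t = ln(37.259) = 3.6179, so t = 3.6179/0.205 = 17.648.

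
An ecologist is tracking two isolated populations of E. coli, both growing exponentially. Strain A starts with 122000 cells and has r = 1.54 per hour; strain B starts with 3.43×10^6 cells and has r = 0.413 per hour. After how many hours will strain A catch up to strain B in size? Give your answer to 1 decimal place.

Set 122000·e^(1.54t) = 3.43×10^6·e^(0.413t).
e^((1.54 − 0.413)t) = 3.43×10^6/122000 → e^(1.127·t) = 28.115.
1.127·t = ln(28.115) = 3.3363, so t = 3.3363/1.127 = 2.9603.

3.0 hours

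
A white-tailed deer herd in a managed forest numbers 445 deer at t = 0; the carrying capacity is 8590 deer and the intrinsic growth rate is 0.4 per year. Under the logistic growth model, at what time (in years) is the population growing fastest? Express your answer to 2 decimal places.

Logistic growth is fastest at N = K/2 = 4295.
A = (K − N₀)/N₀ = 18.303. Set K/(1 + A·e^(−rt)) = K/2 → A·e^(−rt) = 1.
e^(−0.4t) = 1/18.303 = 0.0546347, so t = ln(18.303)/0.4 = 2.9071/0.4 = 7.2677.

7.27 years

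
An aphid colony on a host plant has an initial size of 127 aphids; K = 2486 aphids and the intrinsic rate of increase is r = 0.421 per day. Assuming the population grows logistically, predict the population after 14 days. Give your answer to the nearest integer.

A = (K − N₀)/N₀ = (2486 − 127)/127 = 18.575.
N(t) = K/(1 + A·e^(−rt)) = 2486/(1 + 18.575×e^(−0.421×14)).
e^(−5.894) = 0.0027559; denominator = 1 + 18.575×0.0027559 = 1.0512.
N = 2486/1.0512 = 2364.94.

2365 aphids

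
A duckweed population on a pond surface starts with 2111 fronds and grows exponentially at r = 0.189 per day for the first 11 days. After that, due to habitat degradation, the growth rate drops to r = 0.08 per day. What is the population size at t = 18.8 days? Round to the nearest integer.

Phase 1: N(11) = 2111·e^(0.189×11) = 2111·e^2.079 = 16880.5.
Phase 2 runs for 18.8 − 11 = 7.8 days at r = 0.08.
N(18.8) = 16880.5·e^(0.08×7.8) = 16880.5·e^0.624 = 31505.5.

31505 fronds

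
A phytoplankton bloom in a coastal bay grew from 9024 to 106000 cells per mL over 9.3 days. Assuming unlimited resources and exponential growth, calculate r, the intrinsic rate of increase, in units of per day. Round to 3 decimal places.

0.265 per day

From N(t) = N₀·e^(rt): e^(r·9.3) = 106000/9024 = 11.746.
r·9.3 = ln(11.746) = 2.4636, so r = 2.4636/9.3 = 0.2649.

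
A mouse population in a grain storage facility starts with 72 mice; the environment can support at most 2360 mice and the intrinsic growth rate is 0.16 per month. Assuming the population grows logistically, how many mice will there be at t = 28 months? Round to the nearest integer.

1735 mice

A = (K − N₀)/N₀ = (2360 − 72)/72 = 31.778.
N(t) = K/(1 + A·e^(−rt)) = 2360/(1 + 31.778×e^(−0.16×28)).
e^(−4.48) = 0.011333; denominator = 1 + 31.778×0.011333 = 1.3602.
N = 2360/1.3602 = 1735.1.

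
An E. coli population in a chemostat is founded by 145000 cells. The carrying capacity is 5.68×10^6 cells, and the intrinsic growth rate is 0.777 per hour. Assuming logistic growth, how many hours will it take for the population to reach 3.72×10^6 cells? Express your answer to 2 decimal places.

A = (K − N₀)/N₀ = (5.68×10^6 − 145000)/145000 = 38.172.
Solve 5.68×10^6/(1 + 38.172·e^(−0.777t)) = 3.72×10^6: 1 + 38.172·e^(−0.777t) = 1.5269, so e^(−0.777t) = 0.0138027.
−0.777·t = ln(0.0138027) = -4.2829, so t = 4.2829/0.777 = 5.5121.

5.51 hours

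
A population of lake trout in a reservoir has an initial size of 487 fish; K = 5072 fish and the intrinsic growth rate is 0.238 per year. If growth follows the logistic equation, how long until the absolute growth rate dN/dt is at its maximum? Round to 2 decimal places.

Logistic growth is fastest at N = K/2 = 2536.
A = (K − N₀)/N₀ = 9.4148. Set K/(1 + A·e^(−rt)) = K/2 → A·e^(−rt) = 1.
e^(−0.238t) = 1/9.4148 = 0.106216, so t = ln(9.4148)/0.238 = 2.2423/0.238 = 9.4213.

9.42 years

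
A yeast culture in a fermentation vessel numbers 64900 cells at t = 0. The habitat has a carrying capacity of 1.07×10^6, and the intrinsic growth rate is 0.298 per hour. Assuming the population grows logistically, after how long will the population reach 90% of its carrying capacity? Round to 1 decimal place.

16.6 hours

A = (K − N₀)/N₀ = (1.07×10^6 − 64900)/64900 = 15.487.
Solve 1.07×10^6/(1 + 15.487·e^(−0.298t)) = 963000: 1 + 15.487·e^(−0.298t) = 1.1111, so e^(−0.298t) = 0.00717452.
−0.298·t = ln(0.00717452) = -4.9372, so t = 4.9372/0.298 = 16.568.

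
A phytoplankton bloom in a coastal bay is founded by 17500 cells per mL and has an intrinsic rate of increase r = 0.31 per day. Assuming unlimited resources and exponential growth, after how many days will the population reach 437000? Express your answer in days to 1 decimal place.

10.4 days

Set N₀·e^(rt) = 437000: e^(0.31·t) = 437000/17500 = 24.971.
0.31·t = ln(24.971) = 3.2177, so t = 3.2177/0.31 = 10.38.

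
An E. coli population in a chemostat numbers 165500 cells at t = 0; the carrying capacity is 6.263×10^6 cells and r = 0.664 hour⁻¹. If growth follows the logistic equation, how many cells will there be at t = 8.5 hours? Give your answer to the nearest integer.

5540637 cells

A = (K − N₀)/N₀ = (6.263×10^6 − 165500)/165500 = 36.843.
N(t) = K/(1 + A·e^(−rt)) = 6.263×10^6/(1 + 36.843×e^(−0.664×8.5)).
e^(−5.644) = 0.0035387; denominator = 1 + 36.843×0.0035387 = 1.1304.
N = 6.263×10^6/1.1304 = 5.540637×10^6.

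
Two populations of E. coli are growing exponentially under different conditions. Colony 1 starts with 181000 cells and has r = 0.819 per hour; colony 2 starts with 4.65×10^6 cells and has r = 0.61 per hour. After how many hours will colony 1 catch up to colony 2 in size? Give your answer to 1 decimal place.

15.5 hours

Set 181000·e^(0.819t) = 4.65×10^6·e^(0.61t).
e^((0.819 − 0.61)t) = 4.65×10^6/181000 → e^(0.209·t) = 25.691.
0.209·t = ln(25.691) = 3.2461, so t = 3.2461/0.209 = 15.532.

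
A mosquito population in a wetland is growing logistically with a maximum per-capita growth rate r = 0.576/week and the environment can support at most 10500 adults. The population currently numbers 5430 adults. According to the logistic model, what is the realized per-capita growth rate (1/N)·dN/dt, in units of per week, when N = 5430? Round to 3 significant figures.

(1/N)·dN/dt = r(1 − N/K) = 0.576 × (1 − 5430/10500).
= 0.576 × 0.48286 = 0.27813.

0.278 per week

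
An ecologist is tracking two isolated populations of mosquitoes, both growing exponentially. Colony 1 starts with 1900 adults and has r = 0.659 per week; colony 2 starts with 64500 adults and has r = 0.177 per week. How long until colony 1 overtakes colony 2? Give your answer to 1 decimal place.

Set 1900·e^(0.659t) = 64500·e^(0.177t).
e^((0.659 − 0.177)t) = 64500/1900 → e^(0.482·t) = 33.947.
0.482·t = ln(33.947) = 3.5248, so t = 3.5248/0.482 = 7.3129.

7.3 weeks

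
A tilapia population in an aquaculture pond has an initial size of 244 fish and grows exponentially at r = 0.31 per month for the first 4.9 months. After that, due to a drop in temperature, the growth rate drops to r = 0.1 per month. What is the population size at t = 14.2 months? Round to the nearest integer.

2825 fish

Phase 1: N(4.9) = 244·e^(0.31×4.9) = 244·e^1.519 = 1114.51.
Phase 2 runs for 14.2 − 4.9 = 9.3 months at r = 0.1.
N(14.2) = 1114.51·e^(0.1×9.3) = 1114.51·e^0.93 = 2824.73.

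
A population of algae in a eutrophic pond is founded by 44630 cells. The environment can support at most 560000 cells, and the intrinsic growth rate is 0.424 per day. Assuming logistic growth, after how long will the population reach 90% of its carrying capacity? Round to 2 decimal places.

A = (K − N₀)/N₀ = (560000 − 44630)/44630 = 11.548.
Solve 560000/(1 + 11.548·e^(−0.424t)) = 504000: 1 + 11.548·e^(−0.424t) = 1.1111, so e^(−0.424t) = 0.009622.
−0.424·t = ln(0.009622) = -4.6437, so t = 4.6437/0.424 = 10.952.

10.95 days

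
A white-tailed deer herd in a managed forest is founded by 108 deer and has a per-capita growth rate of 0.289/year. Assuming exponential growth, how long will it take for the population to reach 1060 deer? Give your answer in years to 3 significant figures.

Set N₀·e^(rt) = 1060: e^(0.289·t) = 1060/108 = 9.8148.
0.289·t = ln(9.8148) = 2.2839, so t = 2.2839/0.289 = 7.9027.

7.90 years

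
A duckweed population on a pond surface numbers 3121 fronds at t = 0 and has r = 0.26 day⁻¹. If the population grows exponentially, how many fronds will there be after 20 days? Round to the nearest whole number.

N(t) = N₀·e^(rt) = 3121 × e^(0.26×20) = 3121 × e^5.2.
e^5.2 ≈ 181.27, so N ≈ 3121 × 181.27 = 565751.

565751 fronds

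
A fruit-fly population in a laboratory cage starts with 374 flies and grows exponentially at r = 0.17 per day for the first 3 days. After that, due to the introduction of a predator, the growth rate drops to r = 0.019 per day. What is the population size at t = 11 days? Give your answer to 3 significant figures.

725 flies

Phase 1: N(3) = 374·e^(0.17×3) = 374·e^0.51 = 622.819.
Phase 2 runs for 11 − 3 = 8 days at r = 0.019.
N(11) = 622.819·e^(0.019×8) = 622.819·e^0.152 = 725.061.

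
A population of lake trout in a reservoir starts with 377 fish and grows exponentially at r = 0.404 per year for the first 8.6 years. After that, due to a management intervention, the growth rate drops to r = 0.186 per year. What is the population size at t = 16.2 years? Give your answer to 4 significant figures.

Phase 1: N(8.6) = 377·e^(0.404×8.6) = 377·e^3.474 = 12169.
Phase 2 runs for 16.2 − 8.6 = 7.6 years at r = 0.186.
N(16.2) = 12169·e^(0.186×7.6) = 12169·e^1.414 = 50023.4.

50020 fish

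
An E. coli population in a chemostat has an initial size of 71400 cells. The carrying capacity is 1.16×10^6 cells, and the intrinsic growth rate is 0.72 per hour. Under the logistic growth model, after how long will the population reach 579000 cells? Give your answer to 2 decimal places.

A = (K − N₀)/N₀ = (1.16×10^6 − 71400)/71400 = 15.246.
Solve 1.16×10^6/(1 + 15.246·e^(−0.72t)) = 579000: 1 + 15.246·e^(−0.72t) = 2.0035, so e^(−0.72t) = 0.0658154.
−0.72·t = ln(0.0658154) = -2.7209, so t = 2.7209/0.72 = 3.779.

3.78 hours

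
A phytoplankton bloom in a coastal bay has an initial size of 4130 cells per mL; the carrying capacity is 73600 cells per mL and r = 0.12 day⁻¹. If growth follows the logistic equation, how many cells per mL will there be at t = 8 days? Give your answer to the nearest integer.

9892 cells per mL

A = (K − N₀)/N₀ = (73600 − 4130)/4130 = 16.821.
N(t) = K/(1 + A·e^(−rt)) = 73600/(1 + 16.821×e^(−0.12×8)).
e^(−0.96) = 0.38289; denominator = 1 + 16.821×0.38289 = 7.4406.
N = 73600/7.4406 = 9891.71.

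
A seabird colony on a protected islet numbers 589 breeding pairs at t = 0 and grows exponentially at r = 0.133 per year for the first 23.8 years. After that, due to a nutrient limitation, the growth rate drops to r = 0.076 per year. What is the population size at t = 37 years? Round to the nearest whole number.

38064 breeding pairs

Phase 1: N(23.8) = 589·e^(0.133×23.8) = 589·e^3.165 = 13958.3.
Phase 2 runs for 37 − 23.8 = 13.2 years at r = 0.076.
N(37) = 13958.3·e^(0.076×13.2) = 13958.3·e^1.003 = 38064.1.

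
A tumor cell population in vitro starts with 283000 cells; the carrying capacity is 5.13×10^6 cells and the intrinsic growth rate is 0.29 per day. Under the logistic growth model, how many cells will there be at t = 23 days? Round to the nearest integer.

5020925 cells

A = (K − N₀)/N₀ = (5.13×10^6 − 283000)/283000 = 17.127.
N(t) = K/(1 + A·e^(−rt)) = 5.13×10^6/(1 + 17.127×e^(−0.29×23)).
e^(−6.67) = 0.0012684; denominator = 1 + 17.127×0.0012684 = 1.0217.
N = 5.13×10^6/1.0217 = 5.020925×10^6.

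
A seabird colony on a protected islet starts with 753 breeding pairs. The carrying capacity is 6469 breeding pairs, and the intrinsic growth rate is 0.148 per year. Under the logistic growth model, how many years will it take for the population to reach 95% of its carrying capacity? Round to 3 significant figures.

33.6 years

A = (K − N₀)/N₀ = (6469 − 753)/753 = 7.591.
Solve 6469/(1 + 7.591·e^(−0.148t)) = 6145.55: 1 + 7.591·e^(−0.148t) = 1.0526, so e^(−0.148t) = 0.00693345.
−0.148·t = ln(0.00693345) = -4.9714, so t = 4.9714/0.148 = 33.591.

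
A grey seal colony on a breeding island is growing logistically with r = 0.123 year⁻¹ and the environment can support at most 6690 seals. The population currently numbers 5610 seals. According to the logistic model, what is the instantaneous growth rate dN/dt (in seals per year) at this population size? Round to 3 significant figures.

111 seals per year

dN/dt = rN(1 − N/K) = 0.123 × 5610 × (1 − 5610/6690).
1 − 5610/6690 = 0.16143; dN/dt = 0.123 × 5610 × 0.16143 = 111.39.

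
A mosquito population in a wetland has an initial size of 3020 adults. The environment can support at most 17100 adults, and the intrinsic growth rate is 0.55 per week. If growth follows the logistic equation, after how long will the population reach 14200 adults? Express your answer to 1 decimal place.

A = (K − N₀)/N₀ = (17100 − 3020)/3020 = 4.6623.
Solve 17100/(1 + 4.6623·e^(−0.55t)) = 14200: 1 + 4.6623·e^(−0.55t) = 1.2042, so e^(−0.55t) = 0.043804.
−0.55·t = ln(0.043804) = -3.128, so t = 3.128/0.55 = 5.6873.

5.7 weeks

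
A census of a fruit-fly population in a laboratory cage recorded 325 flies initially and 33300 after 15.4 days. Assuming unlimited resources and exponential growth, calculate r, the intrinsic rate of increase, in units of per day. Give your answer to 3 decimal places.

0.301 per day

From N(t) = N₀·e^(rt): e^(r·15.4) = 33300/325 = 102.46.
r·15.4 = ln(102.46) = 4.6295, so r = 4.6295/15.4 = 0.30062.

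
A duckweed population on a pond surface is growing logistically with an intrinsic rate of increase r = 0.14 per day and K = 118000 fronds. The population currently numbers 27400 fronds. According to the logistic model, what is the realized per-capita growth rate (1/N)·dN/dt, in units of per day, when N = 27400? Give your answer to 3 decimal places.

0.107 per day

(1/N)·dN/dt = r(1 − N/K) = 0.14 × (1 − 27400/118000).
= 0.14 × 0.7678 = 0.10749.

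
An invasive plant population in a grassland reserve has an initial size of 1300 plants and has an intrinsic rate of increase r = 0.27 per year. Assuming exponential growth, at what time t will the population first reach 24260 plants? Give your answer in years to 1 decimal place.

Set N₀·e^(rt) = 24260: e^(0.27·t) = 24260/1300 = 18.662.
0.27·t = ln(18.662) = 2.9265, so t = 2.9265/0.27 = 10.839.

10.8 years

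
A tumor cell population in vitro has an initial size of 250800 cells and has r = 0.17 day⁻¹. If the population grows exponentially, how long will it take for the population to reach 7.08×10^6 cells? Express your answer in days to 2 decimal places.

Set N₀·e^(rt) = 7.08×10^6: e^(0.17·t) = 7.08×10^6/250800 = 28.23.
0.17·t = ln(28.23) = 3.3404, so t = 3.3404/0.17 = 19.649.

19.65 days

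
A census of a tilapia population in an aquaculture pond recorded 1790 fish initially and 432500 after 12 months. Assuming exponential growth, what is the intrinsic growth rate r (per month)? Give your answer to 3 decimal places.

From N(t) = N₀·e^(rt): e^(r·12) = 432500/1790 = 241.62.
r·12 = ln(241.62) = 5.4874, so r = 5.4874/12 = 0.45728.

0.457 per month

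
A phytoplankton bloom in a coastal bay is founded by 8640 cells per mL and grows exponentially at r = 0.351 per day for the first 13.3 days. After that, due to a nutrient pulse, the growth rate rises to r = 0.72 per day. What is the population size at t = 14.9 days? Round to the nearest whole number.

Phase 1: N(13.3) = 8640·e^(0.351×13.3) = 8640·e^4.668 = 920303.
Phase 2 runs for 14.9 − 13.3 = 1.6 days at r = 0.72.
N(14.9) = 920303·e^(0.72×1.6) = 920303·e^1.152 = 2.912312×10^6.

2912312 cells per mL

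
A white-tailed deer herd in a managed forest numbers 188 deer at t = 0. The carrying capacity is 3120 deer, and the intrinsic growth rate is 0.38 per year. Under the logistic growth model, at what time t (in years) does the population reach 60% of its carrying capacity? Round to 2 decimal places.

A = (K − N₀)/N₀ = (3120 − 188)/188 = 15.596.
Solve 3120/(1 + 15.596·e^(−0.38t)) = 1872: 1 + 15.596·e^(−0.38t) = 1.6667, so e^(−0.38t) = 0.0427467.
−0.38·t = ln(0.0427467) = -3.1525, so t = 3.1525/0.38 = 8.296.

8.30 years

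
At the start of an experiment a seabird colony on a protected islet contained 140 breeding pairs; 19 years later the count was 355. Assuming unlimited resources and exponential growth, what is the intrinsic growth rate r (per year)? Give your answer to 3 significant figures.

From N(t) = N₀·e^(rt): e^(r·19) = 355/140 = 2.5357.
r·19 = ln(2.5357) = 0.93048, so r = 0.93048/19 = 0.048972.

0.0490 per year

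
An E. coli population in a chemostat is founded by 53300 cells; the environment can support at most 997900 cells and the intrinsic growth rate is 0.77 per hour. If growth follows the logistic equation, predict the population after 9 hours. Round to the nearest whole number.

980899 cells

A = (K − N₀)/N₀ = (997900 − 53300)/53300 = 17.722.
N(t) = K/(1 + A·e^(−rt)) = 997900/(1 + 17.722×e^(−0.77×9)).
e^(−6.93) = 0.000978; denominator = 1 + 17.722×0.000978 = 1.0173.
N = 997900/1.0173 = 980899.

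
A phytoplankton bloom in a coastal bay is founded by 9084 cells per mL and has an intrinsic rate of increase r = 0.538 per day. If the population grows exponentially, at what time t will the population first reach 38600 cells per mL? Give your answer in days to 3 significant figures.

2.69 days

Set N₀·e^(rt) = 38600: e^(0.538·t) = 38600/9084 = 4.2492.
0.538·t = ln(4.2492) = 1.4467, so t = 1.4467/0.538 = 2.6891.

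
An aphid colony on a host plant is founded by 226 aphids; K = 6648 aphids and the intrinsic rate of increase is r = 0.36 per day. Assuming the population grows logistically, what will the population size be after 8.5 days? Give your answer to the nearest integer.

2850 aphids

A = (K − N₀)/N₀ = (6648 − 226)/226 = 28.416.
N(t) = K/(1 + A·e^(−rt)) = 6648/(1 + 28.416×e^(−0.36×8.5)).
e^(−3.06) = 0.046888; denominator = 1 + 28.416×0.046888 = 2.3324.
N = 6648/2.3324 = 2850.33.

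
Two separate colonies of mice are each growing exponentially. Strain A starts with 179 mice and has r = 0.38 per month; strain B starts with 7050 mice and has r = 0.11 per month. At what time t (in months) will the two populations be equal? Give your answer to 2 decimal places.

13.61 months

Set 179·e^(0.38t) = 7050·e^(0.11t).
e^((0.38 − 0.11)t) = 7050/179 → e^(0.27·t) = 39.385.
0.27·t = ln(39.385) = 3.6734, so t = 3.6734/0.27 = 13.605.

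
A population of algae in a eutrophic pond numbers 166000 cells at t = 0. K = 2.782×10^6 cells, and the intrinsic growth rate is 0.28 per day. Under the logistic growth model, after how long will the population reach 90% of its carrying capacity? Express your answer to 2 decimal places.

A = (K − N₀)/N₀ = (2.782×10^6 − 166000)/166000 = 15.759.
Solve 2.782×10^6/(1 + 15.759·e^(−0.28t)) = 2.5038×10^6: 1 + 15.759·e^(−0.28t) = 1.1111, so e^(−0.28t) = 0.00705063.
−0.28·t = ln(0.00705063) = -4.9546, so t = 4.9546/0.28 = 17.695.

17.70 days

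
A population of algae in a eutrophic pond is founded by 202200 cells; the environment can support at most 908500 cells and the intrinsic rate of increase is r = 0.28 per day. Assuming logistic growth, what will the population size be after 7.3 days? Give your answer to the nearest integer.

625522 cells

A = (K − N₀)/N₀ = (908500 − 202200)/202200 = 3.4931.
N(t) = K/(1 + A·e^(−rt)) = 908500/(1 + 3.4931×e^(−0.28×7.3)).
e^(−2.044) = 0.12951; denominator = 1 + 3.4931×0.12951 = 1.4524.
N = 908500/1.4524 = 625522.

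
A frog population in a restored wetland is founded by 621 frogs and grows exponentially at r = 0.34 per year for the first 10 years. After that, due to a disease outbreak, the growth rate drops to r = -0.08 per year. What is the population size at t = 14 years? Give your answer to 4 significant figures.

Phase 1: N(10) = 621·e^(0.34×10) = 621·e^3.4 = 18607.7.
Phase 2 runs for 14 − 10 = 4 years at r = -0.08.
N(14) = 18607.7·e^(-0.08×4) = 18607.7·e^-0.32 = 13512.

13510 frogs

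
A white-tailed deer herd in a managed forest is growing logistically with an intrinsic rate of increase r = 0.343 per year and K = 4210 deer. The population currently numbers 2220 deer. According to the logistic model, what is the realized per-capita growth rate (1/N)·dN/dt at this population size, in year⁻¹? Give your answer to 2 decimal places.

0.16 per year

(1/N)·dN/dt = r(1 − N/K) = 0.343 × (1 − 2220/4210).
= 0.343 × 0.47268 = 0.16213.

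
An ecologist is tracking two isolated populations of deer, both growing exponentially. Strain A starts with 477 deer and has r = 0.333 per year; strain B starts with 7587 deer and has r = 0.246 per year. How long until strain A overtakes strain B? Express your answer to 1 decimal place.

Set 477·e^(0.333t) = 7587·e^(0.246t).
e^((0.333 − 0.246)t) = 7587/477 → e^(0.087·t) = 15.906.
0.087·t = ln(15.906) = 2.7667, so t = 2.7667/0.087 = 31.801.

31.8 years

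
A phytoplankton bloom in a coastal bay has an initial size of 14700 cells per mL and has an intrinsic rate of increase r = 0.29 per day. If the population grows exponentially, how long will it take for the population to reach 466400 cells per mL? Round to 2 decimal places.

11.92 days

Set N₀·e^(rt) = 466400: e^(0.29·t) = 466400/14700 = 31.728.
0.29·t = ln(31.728) = 3.4572, so t = 3.4572/0.29 = 11.921.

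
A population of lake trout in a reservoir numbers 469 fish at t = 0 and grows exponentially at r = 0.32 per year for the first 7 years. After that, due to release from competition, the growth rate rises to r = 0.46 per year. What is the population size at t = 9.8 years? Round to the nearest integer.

15972 fish

Phase 1: N(7) = 469·e^(0.32×7) = 469·e^2.24 = 4405.47.
Phase 2 runs for 9.8 − 7 = 2.8 years at r = 0.46.
N(9.8) = 4405.47·e^(0.46×2.8) = 4405.47·e^1.288 = 15972.2.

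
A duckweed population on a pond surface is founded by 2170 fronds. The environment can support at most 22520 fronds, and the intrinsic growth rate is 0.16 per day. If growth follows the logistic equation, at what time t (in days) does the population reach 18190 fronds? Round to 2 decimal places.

22.96 days

A = (K − N₀)/N₀ = (22520 − 2170)/2170 = 9.3779.
Solve 22520/(1 + 9.3779·e^(−0.16t)) = 18190: 1 + 9.3779·e^(−0.16t) = 1.238, so e^(−0.16t) = 0.0253834.
−0.16·t = ln(0.0253834) = -3.6737, so t = 3.6737/0.16 = 22.96.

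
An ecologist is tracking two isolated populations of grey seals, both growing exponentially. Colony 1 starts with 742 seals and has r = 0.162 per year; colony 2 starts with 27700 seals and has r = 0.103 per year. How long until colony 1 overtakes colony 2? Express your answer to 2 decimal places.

61.35 years

Set 742·e^(0.162t) = 27700·e^(0.103t).
e^((0.162 − 0.103)t) = 27700/742 → e^(0.059·t) = 37.332.
0.059·t = ln(37.332) = 3.6198, so t = 3.6198/0.059 = 61.353.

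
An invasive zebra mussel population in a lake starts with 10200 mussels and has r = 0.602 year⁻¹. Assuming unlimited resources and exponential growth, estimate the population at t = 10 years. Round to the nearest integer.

4198102 mussels

N(t) = N₀·e^(rt) = 10200 × e^(0.602×10) = 10200 × e^6.02.
e^6.02 ≈ 411.58, so N ≈ 10200 × 411.58 = 4.198102×10^6.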